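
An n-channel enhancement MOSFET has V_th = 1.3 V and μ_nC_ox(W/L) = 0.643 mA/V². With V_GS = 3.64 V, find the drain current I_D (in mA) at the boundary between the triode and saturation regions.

At the boundary V_DS = V_ov = V_GS − V_th = 3.64 − 1.3 = 2.34 V.
I_D = ½ k_n V_ov² = 0.5 × 0.643 × 2.34² = 1.76 mA.

I_D = 1.76 mA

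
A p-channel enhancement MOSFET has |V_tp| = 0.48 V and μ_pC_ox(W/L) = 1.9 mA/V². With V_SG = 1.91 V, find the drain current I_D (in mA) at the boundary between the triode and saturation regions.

I_D = 1.94 mA

At the boundary V_SD = V_ov = V_SG − |V_tp| = 1.91 − 0.48 = 1.43 V.
I_D = ½ k_p V_ov² = 0.5 × 1.9 × 1.43² = 1.94 mA.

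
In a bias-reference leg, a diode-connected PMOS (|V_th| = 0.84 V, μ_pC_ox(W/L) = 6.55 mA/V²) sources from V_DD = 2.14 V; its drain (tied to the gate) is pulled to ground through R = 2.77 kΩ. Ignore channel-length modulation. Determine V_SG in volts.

With gate tied to drain, V_SG = V_SD ≥ V_SG − |V_th|, so the device is in saturation.
KCL at the drain: ½ k_p (V_SG − |V_th|)² = (V_DD − V_SG)/R.
Let x = V_SG − 0.84. Then 9.07 x² + x − 1.3 = 0, giving x = 0.327 V (positive root), so V_SG = 1.17 V.
I_D = (V_DD − V_SG)/R = (2.14 − 1.17) / 2.77 = 0.351 mA.

V_SG = 1.17 V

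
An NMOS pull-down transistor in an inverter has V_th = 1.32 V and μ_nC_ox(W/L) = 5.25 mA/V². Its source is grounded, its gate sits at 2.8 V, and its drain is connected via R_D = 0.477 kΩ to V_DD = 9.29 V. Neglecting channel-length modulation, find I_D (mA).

V_GS = V_G = 2.8 V, so V_ov = 2.8 − 1.32 = 1.48 V.
Assume saturation: I_D = ½ k_n V_ov² = 0.5 × 5.25 × 1.48² = 5.75 mA, giving V_DS = V_DD − I_D R_D = 9.29 − 5.75 × 0.477 = 6.55 V.
V_DS = 6.55 V ≥ V_ov = 1.48 V, confirming saturation.

I_D = 5.75 mA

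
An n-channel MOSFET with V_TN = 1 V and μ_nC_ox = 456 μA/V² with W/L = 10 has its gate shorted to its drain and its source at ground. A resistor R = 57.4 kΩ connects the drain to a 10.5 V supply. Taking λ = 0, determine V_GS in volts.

With gate tied to drain, V_GS = V_DS ≥ V_GS − V_TN, so the device is in saturation.
k_n = μ_nC_ox · (W/L) = 4.56 mA/V².
KCL at the drain: ½ k_n (V_GS − V_TN)² = (V_DD − V_GS)/R.
Let x = V_GS − 1. Then 131 x² + x − 9.5 = 0, giving x = 0.266 V (positive root), so V_GS = 1.27 V.
I_D = (V_DD − V_GS)/R = (10.5 − 1.27) / 57.4 = 0.161 mA.

V_GS = 1.27 V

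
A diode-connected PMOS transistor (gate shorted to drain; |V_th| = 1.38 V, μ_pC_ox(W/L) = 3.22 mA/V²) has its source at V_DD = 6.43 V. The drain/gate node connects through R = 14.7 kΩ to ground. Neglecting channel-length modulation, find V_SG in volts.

V_SG = 1.82 V

With gate tied to drain, V_SG = V_SD ≥ V_SG − |V_th|, so the device is in saturation.
KCL at the drain: ½ k_p (V_SG − |V_th|)² = (V_DD − V_SG)/R.
Let x = V_SG − 1.38. Then 23.7 x² + x − 5.05 = 0, giving x = 0.441 V (positive root), so V_SG = 1.82 V.
I_D = (V_DD − V_SG)/R = (6.43 − 1.82) / 14.7 = 0.314 mA.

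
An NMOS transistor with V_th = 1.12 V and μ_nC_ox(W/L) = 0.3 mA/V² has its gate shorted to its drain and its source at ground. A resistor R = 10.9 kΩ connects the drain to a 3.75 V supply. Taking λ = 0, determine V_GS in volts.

V_GS = 2.12 V

With gate tied to drain, V_GS = V_DS ≥ V_GS − V_th, so the device is in saturation.
KCL at the drain: ½ k_n (V_GS − V_th)² = (V_DD − V_GS)/R.
Let x = V_GS − 1.12. Then 1.64 x² + x − 2.63 = 0, giving x = 0.999 V (positive root), so V_GS = 2.12 V.
I_D = (V_DD − V_GS)/R = (3.75 − 2.12) / 10.9 = 0.15 mA.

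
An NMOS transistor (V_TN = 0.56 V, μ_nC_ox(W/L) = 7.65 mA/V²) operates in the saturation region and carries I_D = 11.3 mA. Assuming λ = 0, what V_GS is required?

In saturation I_D = ½ k_n (V_GS − V_TN)², so V_GS − V_TN = √(2 I_D / k_n) = √(2 × 11.3 / 7.65) = 1.72 V.
V_GS = 0.56 + 1.72 = 2.28 V.

V_GS = 2.28 V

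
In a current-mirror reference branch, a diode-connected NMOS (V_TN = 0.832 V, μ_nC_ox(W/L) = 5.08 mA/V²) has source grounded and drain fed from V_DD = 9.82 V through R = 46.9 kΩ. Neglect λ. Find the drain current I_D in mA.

With gate tied to drain, V_GS = V_DS ≥ V_GS − V_TN, so the device is in saturation.
KCL at the drain: ½ k_n (V_GS − V_TN)² = (V_DD − V_GS)/R.
Let x = V_GS − 0.832. Then 119 x² + x − 8.988 = 0, giving x = 0.271 V (positive root), so V_GS = 1.1 V.
I_D = (V_DD − V_GS)/R = (9.82 − 1.1) / 46.9 = 0.186 mA.

I_D = 0.186 mA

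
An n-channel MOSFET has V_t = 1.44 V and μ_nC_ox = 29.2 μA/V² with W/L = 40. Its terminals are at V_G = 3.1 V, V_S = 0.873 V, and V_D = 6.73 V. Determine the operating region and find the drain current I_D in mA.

Saturation; I_D = 0.362 mA

V_GS = V_G − V_S = 3.1 − 0.873 = 2.23 V; V_DS = V_D − V_S = 6.73 − 0.873 = 5.86 V.
k_n = μ_nC_ox · (W/L) = 1.168 mA/V².
V_ov = V_GS − V_t = 2.23 − 1.44 = 0.787 V.
Since V_DS = 5.86 V ≥ V_ov = 0.787 V, the device is in saturation.
I_D = ½ k_n V_ov² = 0.5 × 1.168 × 0.787² = 0.362 mA.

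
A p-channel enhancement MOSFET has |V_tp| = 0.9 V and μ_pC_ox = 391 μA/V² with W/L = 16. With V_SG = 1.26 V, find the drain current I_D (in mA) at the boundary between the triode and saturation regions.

At the boundary V_SD = V_ov = V_SG − |V_tp| = 1.26 − 0.9 = 0.36 V.
k_p = μ_pC_ox · (W/L) = 6.256 mA/V².
I_D = ½ k_p V_ov² = 0.5 × 6.256 × 0.36² = 0.405 mA.

I_D = 0.405 mA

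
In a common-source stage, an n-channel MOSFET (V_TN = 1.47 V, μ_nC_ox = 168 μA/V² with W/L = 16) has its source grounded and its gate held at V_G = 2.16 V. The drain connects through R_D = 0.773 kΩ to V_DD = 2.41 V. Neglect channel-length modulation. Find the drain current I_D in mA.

I_D = 0.640 mA

V_GS = V_G = 2.16 V, so V_ov = 2.16 − 1.47 = 0.69 V.
k_n = μ_nC_ox · (W/L) = 2.688 mA/V².
Assume saturation: I_D = ½ k_n V_ov² = 0.5 × 2.688 × 0.69² = 0.64 mA, giving V_DS = V_DD − I_D R_D = 2.41 − 0.64 × 0.773 = 1.92 V.
V_DS = 1.92 V ≥ V_ov = 0.69 V, confirming saturation.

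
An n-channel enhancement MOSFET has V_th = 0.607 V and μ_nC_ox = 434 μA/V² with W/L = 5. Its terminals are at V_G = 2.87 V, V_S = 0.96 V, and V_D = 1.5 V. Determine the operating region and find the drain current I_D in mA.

Triode; I_D = 1.21 mA

V_GS = V_G − V_S = 2.87 − 0.96 = 1.91 V; V_DS = V_D − V_S = 1.5 − 0.96 = 0.54 V.
k_n = μ_nC_ox · (W/L) = 2.17 mA/V².
V_ov = V_GS − V_th = 1.91 − 0.607 = 1.3 V.
Since V_DS = 0.54 V < V_ov = 1.3 V, the device is in the triode region.
I_D = k_n [V_ov · V_DS − ½ V_DS²] = 2.17 × [1.3 × 0.54 − 0.5 × 0.54²] = 1.21 mA.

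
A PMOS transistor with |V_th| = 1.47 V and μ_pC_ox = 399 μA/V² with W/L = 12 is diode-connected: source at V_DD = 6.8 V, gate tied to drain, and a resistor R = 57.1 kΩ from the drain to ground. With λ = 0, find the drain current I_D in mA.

With gate tied to drain, V_SG = V_SD ≥ V_SG − |V_th|, so the device is in saturation.
k_p = μ_pC_ox · (W/L) = 4.788 mA/V².
KCL at the drain: ½ k_p (V_SG − |V_th|)² = (V_DD − V_SG)/R.
Let x = V_SG − 1.47. Then 137 x² + x − 5.33 = 0, giving x = 0.194 V (positive root), so V_SG = 1.66 V.
I_D = (V_DD − V_SG)/R = (6.8 − 1.66) / 57.1 = 0.09 mA.

I_D = 0.0900 mA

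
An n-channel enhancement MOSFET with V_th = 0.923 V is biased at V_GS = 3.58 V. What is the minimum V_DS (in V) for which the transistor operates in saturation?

V_DS,sat = 2.66 V

The boundary between triode and saturation is V_DS = V_GS − V_th = V_ov.
V_ov = 3.58 − 0.923 = 2.66 V.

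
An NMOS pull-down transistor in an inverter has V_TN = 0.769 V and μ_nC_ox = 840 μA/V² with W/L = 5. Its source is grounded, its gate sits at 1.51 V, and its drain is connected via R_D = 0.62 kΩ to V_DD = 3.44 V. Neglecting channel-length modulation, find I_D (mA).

V_GS = V_G = 1.51 V, so V_ov = 1.51 − 0.769 = 0.741 V.
k_n = μ_nC_ox · (W/L) = 4.2 mA/V².
Assume saturation: I_D = ½ k_n V_ov² = 0.5 × 4.2 × 0.741² = 1.15 mA, giving V_DS = V_DD − I_D R_D = 3.44 − 1.15 × 0.62 = 2.73 V.
V_DS = 2.73 V ≥ V_ov = 0.741 V, confirming saturation.

I_D = 1.15 mA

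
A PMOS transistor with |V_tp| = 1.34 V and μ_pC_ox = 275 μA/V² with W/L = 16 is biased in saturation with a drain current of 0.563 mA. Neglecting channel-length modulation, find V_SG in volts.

V_SG = 1.85 V

k_p = μ_pC_ox · (W/L) = 4.4 mA/V².
In saturation I_D = ½ k_p (V_SG − |V_tp|)², so V_SG − |V_tp| = √(2 I_D / k_p) = √(2 × 0.563 / 4.4) = 0.506 V.
V_SG = 1.34 + 0.506 = 1.85 V.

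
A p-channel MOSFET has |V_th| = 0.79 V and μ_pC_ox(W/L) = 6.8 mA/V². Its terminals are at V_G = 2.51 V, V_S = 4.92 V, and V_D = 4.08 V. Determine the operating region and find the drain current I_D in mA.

V_SG = V_S − V_G = 4.92 − 2.51 = 2.41 V; V_SD = V_S − V_D = 4.92 − 4.08 = 0.84 V.
V_ov = V_SG − |V_th| = 2.41 − 0.79 = 1.62 V.
Since V_SD = 0.84 V < V_ov = 1.62 V, the device is in the triode region.
I_D = k_p [V_ov · V_SD − ½ V_SD²] = 6.8 × [1.62 × 0.84 − 0.5 × 0.84²] = 6.85 mA.

Triode; I_D = 6.85 mA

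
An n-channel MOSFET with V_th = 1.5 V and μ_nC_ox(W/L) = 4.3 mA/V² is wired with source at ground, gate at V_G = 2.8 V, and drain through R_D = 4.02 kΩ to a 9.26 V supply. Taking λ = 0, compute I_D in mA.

V_GS = V_G = 2.8 V, so V_ov = 2.8 − 1.5 = 1.3 V.
Assume saturation: I_D = ½ k_n V_ov² = 0.5 × 4.3 × 1.3² = 3.63 mA, giving V_DS = V_DD − I_D R_D = 9.26 − 3.63 × 4.02 = -5.35 V.
But -5.35 V < V_ov = 1.3 V, so the device is actually in triode.
In triode I_D = k_n[V_ov V_DS − ½ V_DS²] and I_D = (V_DD − V_DS)/R_D. Equating: 8.64 V_DS² − 23.47 V_DS + 9.26 = 0, giving V_DS = 0.479 V (the root below V_ov).
I_D = (9.26 − 0.479) / 4.02 = 2.18 mA.

I_D = 2.18 mA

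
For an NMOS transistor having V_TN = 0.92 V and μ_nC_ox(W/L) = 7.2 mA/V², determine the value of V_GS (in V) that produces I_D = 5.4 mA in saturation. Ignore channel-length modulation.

V_GS = 2.14 V

In saturation I_D = ½ k_n (V_GS − V_TN)², so V_GS − V_TN = √(2 I_D / k_n) = √(2 × 5.4 / 7.2) = 1.22 V.
V_GS = 0.92 + 1.22 = 2.14 V.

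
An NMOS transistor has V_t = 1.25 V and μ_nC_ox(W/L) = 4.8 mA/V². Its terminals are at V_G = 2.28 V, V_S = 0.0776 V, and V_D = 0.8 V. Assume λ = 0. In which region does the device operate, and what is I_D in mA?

Triode; I_D = 2.05 mA

V_GS = V_G − V_S = 2.28 − 0.0776 = 2.2 V; V_DS = V_D − V_S = 0.8 − 0.0776 = 0.722 V.
V_ov = V_GS − V_t = 2.2 − 1.25 = 0.952 V.
Since V_DS = 0.722 V < V_ov = 0.952 V, the device is in the triode region.
I_D = k_n [V_ov · V_DS − ½ V_DS²] = 4.8 × [0.952 × 0.722 − 0.5 × 0.722²] = 2.05 mA.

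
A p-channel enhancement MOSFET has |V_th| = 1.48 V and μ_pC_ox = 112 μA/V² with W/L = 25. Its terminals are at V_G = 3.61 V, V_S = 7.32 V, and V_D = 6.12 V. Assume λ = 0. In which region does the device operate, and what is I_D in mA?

Triode; I_D = 5.48 mA

V_SG = V_S − V_G = 7.32 − 3.61 = 3.71 V; V_SD = V_S − V_D = 7.32 − 6.12 = 1.2 V.
k_p = μ_pC_ox · (W/L) = 2.8 mA/V².
V_ov = V_SG − |V_th| = 3.71 − 1.48 = 2.23 V.
Since V_SD = 1.2 V < V_ov = 2.23 V, the device is in the triode region.
I_D = k_p [V_ov · V_SD − ½ V_SD²] = 2.8 × [2.23 × 1.2 − 0.5 × 1.2²] = 5.48 mA.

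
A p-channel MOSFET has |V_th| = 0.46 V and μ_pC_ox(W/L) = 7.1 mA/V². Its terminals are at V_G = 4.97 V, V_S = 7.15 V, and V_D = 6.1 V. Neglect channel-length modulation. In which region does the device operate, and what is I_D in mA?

V_SG = V_S − V_G = 7.15 − 4.97 = 2.18 V; V_SD = V_S − V_D = 7.15 − 6.1 = 1.05 V.
V_ov = V_SG − |V_th| = 2.18 − 0.46 = 1.72 V.
Since V_SD = 1.05 V < V_ov = 1.72 V, the device is in the triode region.
I_D = k_p [V_ov · V_SD − ½ V_SD²] = 7.1 × [1.72 × 1.05 − 0.5 × 1.05²] = 8.91 mA.

Triode; I_D = 8.91 mA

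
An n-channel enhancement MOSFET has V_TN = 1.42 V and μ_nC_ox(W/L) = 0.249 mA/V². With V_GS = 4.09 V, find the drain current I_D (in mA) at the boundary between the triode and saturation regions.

At the boundary V_DS = V_ov = V_GS − V_TN = 4.09 − 1.42 = 2.67 V.
I_D = ½ k_n V_ov² = 0.5 × 0.249 × 2.67² = 0.888 mA.

I_D = 0.888 mA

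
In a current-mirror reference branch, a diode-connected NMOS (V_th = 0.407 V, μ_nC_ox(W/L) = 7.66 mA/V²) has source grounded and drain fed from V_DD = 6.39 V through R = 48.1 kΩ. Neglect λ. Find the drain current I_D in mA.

I_D = 0.121 mA

With gate tied to drain, V_GS = V_DS ≥ V_GS − V_th, so the device is in saturation.
KCL at the drain: ½ k_n (V_GS − V_th)² = (V_DD − V_GS)/R.
Let x = V_GS − 0.407. Then 184 x² + x − 5.983 = 0, giving x = 0.178 V (positive root), so V_GS = 0.585 V.
I_D = (V_DD − V_GS)/R = (6.39 − 0.585) / 48.1 = 0.121 mA.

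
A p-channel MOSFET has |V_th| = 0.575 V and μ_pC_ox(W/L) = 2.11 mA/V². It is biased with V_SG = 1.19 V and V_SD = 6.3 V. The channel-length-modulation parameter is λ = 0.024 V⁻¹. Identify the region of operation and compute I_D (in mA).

Saturation; I_D = 0.459 mA

V_ov = V_SG − |V_th| = 1.19 − 0.575 = 0.615 V.
Since V_SD = 6.3 V ≥ V_ov = 0.615 V, the device is in saturation.
I_D = ½ k_p V_ov² (1 + λ V_SD) = 0.5 × 2.11 × 0.615² × (1 + 0.024 × 6.3) = 0.459 mA.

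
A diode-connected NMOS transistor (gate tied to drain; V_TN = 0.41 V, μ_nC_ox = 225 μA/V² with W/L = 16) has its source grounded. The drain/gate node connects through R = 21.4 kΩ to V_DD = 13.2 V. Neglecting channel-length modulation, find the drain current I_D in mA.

I_D = 0.571 mA

With gate tied to drain, V_GS = V_DS ≥ V_GS − V_TN, so the device is in saturation.
k_n = μ_nC_ox · (W/L) = 3.6 mA/V².
KCL at the drain: ½ k_n (V_GS − V_TN)² = (V_DD − V_GS)/R.
Let x = V_GS − 0.41. Then 38.5 x² + x − 12.79 = 0, giving x = 0.563 V (positive root), so V_GS = 0.973 V.
I_D = (V_DD − V_GS)/R = (13.2 − 0.973) / 21.4 = 0.571 mA.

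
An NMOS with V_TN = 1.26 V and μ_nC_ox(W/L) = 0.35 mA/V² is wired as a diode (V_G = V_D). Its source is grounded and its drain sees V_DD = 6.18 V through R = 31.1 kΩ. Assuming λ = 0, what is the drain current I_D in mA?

With gate tied to drain, V_GS = V_DS ≥ V_GS − V_TN, so the device is in saturation.
KCL at the drain: ½ k_n (V_GS − V_TN)² = (V_DD − V_GS)/R.
Let x = V_GS − 1.26. Then 5.44 x² + x − 4.92 = 0, giving x = 0.863 V (positive root), so V_GS = 2.12 V.
I_D = (V_DD − V_GS)/R = (6.18 − 2.12) / 31.1 = 0.13 mA.

I_D = 0.130 mA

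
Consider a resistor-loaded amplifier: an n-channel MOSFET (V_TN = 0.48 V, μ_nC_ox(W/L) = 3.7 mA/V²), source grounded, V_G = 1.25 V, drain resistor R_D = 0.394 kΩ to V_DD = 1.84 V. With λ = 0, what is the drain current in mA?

V_GS = V_G = 1.25 V, so V_ov = 1.25 − 0.48 = 0.77 V.
Assume saturation: I_D = ½ k_n V_ov² = 0.5 × 3.7 × 0.77² = 1.1 mA, giving V_DS = V_DD − I_D R_D = 1.84 − 1.1 × 0.394 = 1.41 V.
V_DS = 1.41 V ≥ V_ov = 0.77 V, confirming saturation.

I_D = 1.10 mA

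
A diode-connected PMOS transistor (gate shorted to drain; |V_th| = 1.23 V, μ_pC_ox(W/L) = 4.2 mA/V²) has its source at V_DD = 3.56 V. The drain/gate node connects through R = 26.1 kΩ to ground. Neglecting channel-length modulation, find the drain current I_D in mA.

I_D = 0.0817 mA

With gate tied to drain, V_SG = V_SD ≥ V_SG − |V_th|, so the device is in saturation.
KCL at the drain: ½ k_p (V_SG − |V_th|)² = (V_DD − V_SG)/R.
Let x = V_SG − 1.23. Then 54.8 x² + x − 2.33 = 0, giving x = 0.197 V (positive root), so V_SG = 1.43 V.
I_D = (V_DD − V_SG)/R = (3.56 − 1.43) / 26.1 = 0.0817 mA.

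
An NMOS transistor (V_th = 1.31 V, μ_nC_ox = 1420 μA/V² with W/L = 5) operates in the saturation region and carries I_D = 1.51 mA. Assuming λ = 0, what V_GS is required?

k_n = μ_nC_ox · (W/L) = 7.1 mA/V².
In saturation I_D = ½ k_n (V_GS − V_th)², so V_GS − V_th = √(2 I_D / k_n) = √(2 × 1.51 / 7.1) = 0.652 V.
V_GS = 1.31 + 0.652 = 1.96 V.

V_GS = 1.96 V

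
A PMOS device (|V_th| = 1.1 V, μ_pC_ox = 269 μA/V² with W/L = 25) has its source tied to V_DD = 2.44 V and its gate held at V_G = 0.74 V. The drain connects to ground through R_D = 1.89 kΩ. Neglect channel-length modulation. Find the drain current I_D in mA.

I_D = 1.08 mA

V_SG = V_DD − V_G = 2.44 − 0.74 = 1.7 V, so V_ov = 1.7 − 1.1 = 0.6 V.
k_p = μ_pC_ox · (W/L) = 6.725 mA/V².
Assume saturation: I_D = ½ k_p V_ov² = 0.5 × 6.725 × 0.6² = 1.21 mA, giving V_SD = V_DD − I_D R_D = 2.44 − 1.21 × 1.89 = 0.152 V.
But 0.152 V < V_ov = 0.6 V, so the device is actually in triode.
In triode I_D = k_p[V_ov V_SD − ½ V_SD²] and I_D = (V_DD − V_SD)/R_D. Equating: 6.36 V_SD² − 8.626 V_SD + 2.44 = 0, giving V_SD = 0.402 V (the root below V_ov).
I_D = (2.44 − 0.402) / 1.89 = 1.08 mA.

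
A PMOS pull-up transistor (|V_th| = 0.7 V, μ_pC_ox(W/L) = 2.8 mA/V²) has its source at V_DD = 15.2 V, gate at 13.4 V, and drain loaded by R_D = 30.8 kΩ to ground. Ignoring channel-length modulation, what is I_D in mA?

V_SG = V_DD − V_G = 15.2 − 13.4 = 1.8 V, so V_ov = 1.8 − 0.7 = 1.1 V.
Assume saturation: I_D = ½ k_p V_ov² = 0.5 × 2.8 × 1.1² = 1.69 mA, giving V_SD = V_DD − I_D R_D = 15.2 − 1.69 × 30.8 = -37 V.
But -37 V < V_ov = 1.1 V, so the device is actually in triode.
In triode I_D = k_p[V_ov V_SD − ½ V_SD²] and I_D = (V_DD − V_SD)/R_D. Equating: 43.1 V_SD² − 95.86 V_SD + 15.2 = 0, giving V_SD = 0.172 V (the root below V_ov).
I_D = (15.2 − 0.172) / 30.8 = 0.488 mA.

I_D = 0.488 mA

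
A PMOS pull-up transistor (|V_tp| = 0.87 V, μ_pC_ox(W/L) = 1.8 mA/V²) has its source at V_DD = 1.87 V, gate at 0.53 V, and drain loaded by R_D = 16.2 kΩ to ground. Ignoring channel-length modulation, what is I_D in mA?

I_D = 0.106 mA

V_SG = V_DD − V_G = 1.87 − 0.53 = 1.34 V, so V_ov = 1.34 − 0.87 = 0.47 V.
Assume saturation: I_D = ½ k_p V_ov² = 0.5 × 1.8 × 0.47² = 0.199 mA, giving V_SD = V_DD − I_D R_D = 1.87 − 0.199 × 16.2 = -1.35 V.
But -1.35 V < V_ov = 0.47 V, so the device is actually in triode.
In triode I_D = k_p[V_ov V_SD − ½ V_SD²] and I_D = (V_DD − V_SD)/R_D. Equating: 14.6 V_SD² − 14.71 V_SD + 1.87 = 0, giving V_SD = 0.149 V (the root below V_ov).
I_D = (1.87 − 0.149) / 16.2 = 0.106 mA.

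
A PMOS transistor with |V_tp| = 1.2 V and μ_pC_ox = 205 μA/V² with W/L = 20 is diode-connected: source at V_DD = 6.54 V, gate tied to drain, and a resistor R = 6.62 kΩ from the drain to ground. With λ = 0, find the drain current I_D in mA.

I_D = 0.717 mA

With gate tied to drain, V_SG = V_SD ≥ V_SG − |V_tp|, so the device is in saturation.
k_p = μ_pC_ox · (W/L) = 4.1 mA/V².
KCL at the drain: ½ k_p (V_SG − |V_tp|)² = (V_DD − V_SG)/R.
Let x = V_SG − 1.2. Then 13.6 x² + x − 5.34 = 0, giving x = 0.592 V (positive root), so V_SG = 1.79 V.
I_D = (V_DD − V_SG)/R = (6.54 − 1.79) / 6.62 = 0.717 mA.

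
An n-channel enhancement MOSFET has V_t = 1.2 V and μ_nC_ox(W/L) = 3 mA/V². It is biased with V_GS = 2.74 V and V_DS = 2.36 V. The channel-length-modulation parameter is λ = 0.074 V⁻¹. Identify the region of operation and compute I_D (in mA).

Saturation; I_D = 4.18 mA

V_ov = V_GS − V_t = 2.74 − 1.2 = 1.54 V.
Since V_DS = 2.36 V ≥ V_ov = 1.54 V, the device is in saturation.
I_D = ½ k_n V_ov² (1 + λ V_DS) = 0.5 × 3 × 1.54² × (1 + 0.074 × 2.36) = 4.18 mA.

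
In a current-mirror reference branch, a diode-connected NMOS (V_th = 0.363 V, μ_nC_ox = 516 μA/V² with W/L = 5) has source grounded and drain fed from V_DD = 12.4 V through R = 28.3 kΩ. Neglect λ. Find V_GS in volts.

With gate tied to drain, V_GS = V_DS ≥ V_GS − V_th, so the device is in saturation.
k_n = μ_nC_ox · (W/L) = 2.58 mA/V².
KCL at the drain: ½ k_n (V_GS − V_th)² = (V_DD − V_GS)/R.
Let x = V_GS − 0.363. Then 36.5 x² + x − 12.04 = 0, giving x = 0.561 V (positive root), so V_GS = 0.924 V.
I_D = (V_DD − V_GS)/R = (12.4 − 0.924) / 28.3 = 0.406 mA.

V_GS = 0.924 V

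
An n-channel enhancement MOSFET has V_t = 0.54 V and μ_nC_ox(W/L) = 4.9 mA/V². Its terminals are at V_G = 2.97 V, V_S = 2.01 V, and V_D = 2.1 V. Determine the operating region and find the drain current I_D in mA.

Triode; I_D = 0.165 mA

V_GS = V_G − V_S = 2.97 − 2.01 = 0.96 V; V_DS = V_D − V_S = 2.1 − 2.01 = 0.09 V.
V_ov = V_GS − V_t = 0.96 − 0.54 = 0.42 V.
Since V_DS = 0.09 V < V_ov = 0.42 V, the device is in the triode region.
I_D = k_n [V_ov · V_DS − ½ V_DS²] = 4.9 × [0.42 × 0.09 − 0.5 × 0.09²] = 0.165 mA.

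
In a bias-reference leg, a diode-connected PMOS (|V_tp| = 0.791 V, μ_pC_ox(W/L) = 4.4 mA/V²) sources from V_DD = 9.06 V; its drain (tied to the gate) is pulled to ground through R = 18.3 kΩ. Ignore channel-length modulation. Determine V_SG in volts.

V_SG = 1.23 V

With gate tied to drain, V_SG = V_SD ≥ V_SG − |V_tp|, so the device is in saturation.
KCL at the drain: ½ k_p (V_SG − |V_tp|)² = (V_DD − V_SG)/R.
Let x = V_SG − 0.791. Then 40.3 x² + x − 8.269 = 0, giving x = 0.441 V (positive root), so V_SG = 1.23 V.
I_D = (V_DD − V_SG)/R = (9.06 − 1.23) / 18.3 = 0.428 mA.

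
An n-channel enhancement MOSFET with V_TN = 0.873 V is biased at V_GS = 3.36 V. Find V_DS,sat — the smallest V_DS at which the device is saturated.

The boundary between triode and saturation is V_DS = V_GS − V_TN = V_ov.
V_ov = 3.36 − 0.873 = 2.49 V.

V_DS,sat = 2.49 V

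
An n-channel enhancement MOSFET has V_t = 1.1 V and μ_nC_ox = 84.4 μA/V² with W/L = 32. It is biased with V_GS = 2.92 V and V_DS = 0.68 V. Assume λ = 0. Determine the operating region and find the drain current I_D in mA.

Triode; I_D = 2.72 mA

k_n = μ_nC_ox · (W/L) = 2.701 mA/V².
V_ov = V_GS − V_t = 2.92 − 1.1 = 1.82 V.
Since V_DS = 0.68 V < V_ov = 1.82 V, the device is in the triode region.
I_D = k_n [V_ov · V_DS − ½ V_DS²] = 2.701 × [1.82 × 0.68 − 0.5 × 0.68²] = 2.72 mA.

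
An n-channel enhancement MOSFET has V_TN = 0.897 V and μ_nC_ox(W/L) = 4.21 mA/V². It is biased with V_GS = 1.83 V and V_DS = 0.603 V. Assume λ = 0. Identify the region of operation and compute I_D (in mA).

Triode; I_D = 1.60 mA

V_ov = V_GS − V_TN = 1.83 − 0.897 = 0.933 V.
Since V_DS = 0.603 V < V_ov = 0.933 V, the device is in the triode region.
I_D = k_n [V_ov · V_DS − ½ V_DS²] = 4.21 × [0.933 × 0.603 − 0.5 × 0.603²] = 1.6 mA.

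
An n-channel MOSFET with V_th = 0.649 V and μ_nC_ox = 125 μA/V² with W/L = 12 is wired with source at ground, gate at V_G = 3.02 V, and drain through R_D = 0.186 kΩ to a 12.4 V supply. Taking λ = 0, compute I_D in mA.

I_D = 4.22 mA

V_GS = V_G = 3.02 V, so V_ov = 3.02 − 0.649 = 2.37 V.
k_n = μ_nC_ox · (W/L) = 1.5 mA/V².
Assume saturation: I_D = ½ k_n V_ov² = 0.5 × 1.5 × 2.37² = 4.22 mA, giving V_DS = V_DD − I_D R_D = 12.4 − 4.22 × 0.186 = 11.6 V.
V_DS = 11.6 V ≥ V_ov = 2.37 V, confirming saturation.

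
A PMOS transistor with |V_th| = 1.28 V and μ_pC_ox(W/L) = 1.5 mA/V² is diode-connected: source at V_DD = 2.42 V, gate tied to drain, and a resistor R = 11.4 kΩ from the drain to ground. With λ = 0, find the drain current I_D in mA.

I_D = 0.0727 mA

With gate tied to drain, V_SG = V_SD ≥ V_SG − |V_th|, so the device is in saturation.
KCL at the drain: ½ k_p (V_SG − |V_th|)² = (V_DD − V_SG)/R.
Let x = V_SG − 1.28. Then 8.55 x² + x − 1.14 = 0, giving x = 0.311 V (positive root), so V_SG = 1.59 V.
I_D = (V_DD − V_SG)/R = (2.42 − 1.59) / 11.4 = 0.0727 mA.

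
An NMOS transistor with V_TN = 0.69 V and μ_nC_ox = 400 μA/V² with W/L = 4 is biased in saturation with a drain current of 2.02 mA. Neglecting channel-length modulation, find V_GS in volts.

V_GS = 2.28 V

k_n = μ_nC_ox · (W/L) = 1.6 mA/V².
In saturation I_D = ½ k_n (V_GS − V_TN)², so V_GS − V_TN = √(2 I_D / k_n) = √(2 × 2.02 / 1.6) = 1.59 V.
V_GS = 0.69 + 1.59 = 2.28 V.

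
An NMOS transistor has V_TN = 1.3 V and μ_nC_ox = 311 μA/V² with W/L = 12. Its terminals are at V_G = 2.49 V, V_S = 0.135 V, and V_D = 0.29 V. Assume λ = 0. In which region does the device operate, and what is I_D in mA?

V_GS = V_G − V_S = 2.49 − 0.135 = 2.36 V; V_DS = V_D − V_S = 0.29 − 0.135 = 0.155 V.
k_n = μ_nC_ox · (W/L) = 3.732 mA/V².
V_ov = V_GS − V_TN = 2.36 − 1.3 = 1.06 V.
Since V_DS = 0.155 V < V_ov = 1.06 V, the device is in the triode region.
I_D = k_n [V_ov · V_DS − ½ V_DS²] = 3.732 × [1.06 × 0.155 − 0.5 × 0.155²] = 0.565 mA.

Triode; I_D = 0.565 mA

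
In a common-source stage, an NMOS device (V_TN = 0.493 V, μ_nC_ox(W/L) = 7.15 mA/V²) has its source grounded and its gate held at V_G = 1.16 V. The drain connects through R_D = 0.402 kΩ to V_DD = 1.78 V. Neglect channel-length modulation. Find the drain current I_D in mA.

I_D = 1.59 mA

V_GS = V_G = 1.16 V, so V_ov = 1.16 − 0.493 = 0.667 V.
Assume saturation: I_D = ½ k_n V_ov² = 0.5 × 7.15 × 0.667² = 1.59 mA, giving V_DS = V_DD − I_D R_D = 1.78 − 1.59 × 0.402 = 1.14 V.
V_DS = 1.14 V ≥ V_ov = 0.667 V, confirming saturation.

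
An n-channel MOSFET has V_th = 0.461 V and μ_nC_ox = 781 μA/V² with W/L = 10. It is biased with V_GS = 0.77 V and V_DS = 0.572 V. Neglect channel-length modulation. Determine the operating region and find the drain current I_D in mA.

Saturation; I_D = 0.373 mA

k_n = μ_nC_ox · (W/L) = 7.81 mA/V².
V_ov = V_GS − V_th = 0.77 − 0.461 = 0.309 V.
Since V_DS = 0.572 V ≥ V_ov = 0.309 V, the device is in saturation.
I_D = ½ k_n V_ov² = 0.5 × 7.81 × 0.309² = 0.373 mA.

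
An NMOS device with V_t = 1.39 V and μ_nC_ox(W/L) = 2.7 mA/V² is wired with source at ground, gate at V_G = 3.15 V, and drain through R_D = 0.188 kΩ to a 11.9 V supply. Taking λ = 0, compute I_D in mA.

V_GS = V_G = 3.15 V, so V_ov = 3.15 − 1.39 = 1.76 V.
Assume saturation: I_D = ½ k_n V_ov² = 0.5 × 2.7 × 1.76² = 4.18 mA, giving V_DS = V_DD − I_D R_D = 11.9 − 4.18 × 0.188 = 11.1 V.
V_DS = 11.1 V ≥ V_ov = 1.76 V, confirming saturation.

I_D = 4.18 mA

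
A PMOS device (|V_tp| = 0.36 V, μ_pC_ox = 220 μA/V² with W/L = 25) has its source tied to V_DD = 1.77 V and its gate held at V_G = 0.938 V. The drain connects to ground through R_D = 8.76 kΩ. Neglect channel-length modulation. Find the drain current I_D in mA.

V_SG = V_DD − V_G = 1.77 − 0.938 = 0.832 V, so V_ov = 0.832 − 0.36 = 0.472 V.
k_p = μ_pC_ox · (W/L) = 5.5 mA/V².
Assume saturation: I_D = ½ k_p V_ov² = 0.5 × 5.5 × 0.472² = 0.613 mA, giving V_SD = V_DD − I_D R_D = 1.77 − 0.613 × 8.76 = -3.6 V.
But -3.6 V < V_ov = 0.472 V, so the device is actually in triode.
In triode I_D = k_p[V_ov V_SD − ½ V_SD²] and I_D = (V_DD − V_SD)/R_D. Equating: 24.1 V_SD² − 23.74 V_SD + 1.77 = 0, giving V_SD = 0.0813 V (the root below V_ov).
I_D = (1.77 − 0.0813) / 8.76 = 0.193 mA.

I_D = 0.193 mA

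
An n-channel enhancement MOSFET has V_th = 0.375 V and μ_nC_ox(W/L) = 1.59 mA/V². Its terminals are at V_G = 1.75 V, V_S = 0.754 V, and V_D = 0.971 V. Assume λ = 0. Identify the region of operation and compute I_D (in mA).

Triode; I_D = 0.177 mA

V_GS = V_G − V_S = 1.75 − 0.754 = 0.996 V; V_DS = V_D − V_S = 0.971 − 0.754 = 0.217 V.
V_ov = V_GS − V_th = 0.996 − 0.375 = 0.621 V.
Since V_DS = 0.217 V < V_ov = 0.621 V, the device is in the triode region.
I_D = k_n [V_ov · V_DS − ½ V_DS²] = 1.59 × [0.621 × 0.217 − 0.5 × 0.217²] = 0.177 mA.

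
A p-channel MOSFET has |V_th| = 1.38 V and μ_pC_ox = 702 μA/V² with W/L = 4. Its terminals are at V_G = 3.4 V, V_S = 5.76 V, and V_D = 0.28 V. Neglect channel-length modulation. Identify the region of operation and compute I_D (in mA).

V_SG = V_S − V_G = 5.76 − 3.4 = 2.36 V; V_SD = V_S − V_D = 5.76 − 0.28 = 5.48 V.
k_p = μ_pC_ox · (W/L) = 2.808 mA/V².
V_ov = V_SG − |V_th| = 2.36 − 1.38 = 0.98 V.
Since V_SD = 5.48 V ≥ V_ov = 0.98 V, the device is in saturation.
I_D = ½ k_p V_ov² = 0.5 × 2.808 × 0.98² = 1.35 mA.

Saturation; I_D = 1.35 mA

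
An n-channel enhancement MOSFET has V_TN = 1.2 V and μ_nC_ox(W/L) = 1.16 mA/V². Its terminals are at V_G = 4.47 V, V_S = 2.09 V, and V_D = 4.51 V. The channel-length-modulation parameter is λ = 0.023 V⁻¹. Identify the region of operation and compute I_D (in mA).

V_GS = V_G − V_S = 4.47 − 2.09 = 2.38 V; V_DS = V_D − V_S = 4.51 − 2.09 = 2.42 V.
V_ov = V_GS − V_TN = 2.38 − 1.2 = 1.18 V.
Since V_DS = 2.42 V ≥ V_ov = 1.18 V, the device is in saturation.
I_D = ½ k_n V_ov² (1 + λ V_DS) = 0.5 × 1.16 × 1.18² × (1 + 0.023 × 2.42) = 0.853 mA.

Saturation; I_D = 0.853 mA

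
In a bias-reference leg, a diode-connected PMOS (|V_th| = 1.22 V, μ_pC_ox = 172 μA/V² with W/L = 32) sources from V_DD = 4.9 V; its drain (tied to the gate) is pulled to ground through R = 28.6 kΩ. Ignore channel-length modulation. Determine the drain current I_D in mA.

With gate tied to drain, V_SG = V_SD ≥ V_SG − |V_th|, so the device is in saturation.
k_p = μ_pC_ox · (W/L) = 5.504 mA/V².
KCL at the drain: ½ k_p (V_SG − |V_th|)² = (V_DD − V_SG)/R.
Let x = V_SG − 1.22. Then 78.7 x² + x − 3.68 = 0, giving x = 0.21 V (positive root), so V_SG = 1.43 V.
I_D = (V_DD − V_SG)/R = (4.9 − 1.43) / 28.6 = 0.121 mA.

I_D = 0.121 mA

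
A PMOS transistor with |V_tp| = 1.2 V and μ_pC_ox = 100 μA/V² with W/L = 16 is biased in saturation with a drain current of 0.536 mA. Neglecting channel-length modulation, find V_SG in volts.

k_p = μ_pC_ox · (W/L) = 1.6 mA/V².
In saturation I_D = ½ k_p (V_SG − |V_tp|)², so V_SG − |V_tp| = √(2 I_D / k_p) = √(2 × 0.536 / 1.6) = 0.819 V.
V_SG = 1.2 + 0.819 = 2.02 V.

V_SG = 2.02 V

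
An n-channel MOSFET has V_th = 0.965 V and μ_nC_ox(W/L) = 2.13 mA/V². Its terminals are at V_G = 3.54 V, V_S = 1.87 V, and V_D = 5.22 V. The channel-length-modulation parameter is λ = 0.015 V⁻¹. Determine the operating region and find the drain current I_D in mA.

V_GS = V_G − V_S = 3.54 − 1.87 = 1.67 V; V_DS = V_D − V_S = 5.22 − 1.87 = 3.35 V.
V_ov = V_GS − V_th = 1.67 − 0.965 = 0.705 V.
Since V_DS = 3.35 V ≥ V_ov = 0.705 V, the device is in saturation.
I_D = ½ k_n V_ov² (1 + λ V_DS) = 0.5 × 2.13 × 0.705² × (1 + 0.015 × 3.35) = 0.556 mA.

Saturation; I_D = 0.556 mA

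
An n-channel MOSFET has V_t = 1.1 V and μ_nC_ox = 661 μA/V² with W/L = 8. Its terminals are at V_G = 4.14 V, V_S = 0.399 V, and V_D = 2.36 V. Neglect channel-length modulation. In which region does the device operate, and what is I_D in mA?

V_GS = V_G − V_S = 4.14 − 0.399 = 3.74 V; V_DS = V_D − V_S = 2.36 − 0.399 = 1.96 V.
k_n = μ_nC_ox · (W/L) = 5.288 mA/V².
V_ov = V_GS − V_t = 3.74 − 1.1 = 2.64 V.
Since V_DS = 1.96 V < V_ov = 2.64 V, the device is in the triode region.
I_D = k_n [V_ov · V_DS − ½ V_DS²] = 5.288 × [2.64 × 1.96 − 0.5 × 1.96²] = 17.2 mA.

Triode; I_D = 17.2 mA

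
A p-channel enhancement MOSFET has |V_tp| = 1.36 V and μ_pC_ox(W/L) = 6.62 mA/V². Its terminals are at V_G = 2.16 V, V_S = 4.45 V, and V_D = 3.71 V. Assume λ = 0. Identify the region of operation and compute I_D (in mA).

V_SG = V_S − V_G = 4.45 − 2.16 = 2.29 V; V_SD = V_S − V_D = 4.45 − 3.71 = 0.74 V.
V_ov = V_SG − |V_tp| = 2.29 − 1.36 = 0.93 V.
Since V_SD = 0.74 V < V_ov = 0.93 V, the device is in the triode region.
I_D = k_p [V_ov · V_SD − ½ V_SD²] = 6.62 × [0.93 × 0.74 − 0.5 × 0.74²] = 2.74 mA.

Triode; I_D = 2.74 mA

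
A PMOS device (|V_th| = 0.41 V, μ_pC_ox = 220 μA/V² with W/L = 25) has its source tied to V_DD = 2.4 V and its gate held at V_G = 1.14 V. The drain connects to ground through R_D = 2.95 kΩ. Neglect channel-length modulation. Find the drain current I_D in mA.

V_SG = V_DD − V_G = 2.4 − 1.14 = 1.26 V, so V_ov = 1.26 − 0.41 = 0.85 V.
k_p = μ_pC_ox · (W/L) = 5.5 mA/V².
Assume saturation: I_D = ½ k_p V_ov² = 0.5 × 5.5 × 0.85² = 1.99 mA, giving V_SD = V_DD − I_D R_D = 2.4 − 1.99 × 2.95 = -3.46 V.
But -3.46 V < V_ov = 0.85 V, so the device is actually in triode.
In triode I_D = k_p[V_ov V_SD − ½ V_SD²] and I_D = (V_DD − V_SD)/R_D. Equating: 8.11 V_SD² − 14.79 V_SD + 2.4 = 0, giving V_SD = 0.18 V (the root below V_ov).
I_D = (2.4 − 0.18) / 2.95 = 0.753 mA.

I_D = 0.753 mA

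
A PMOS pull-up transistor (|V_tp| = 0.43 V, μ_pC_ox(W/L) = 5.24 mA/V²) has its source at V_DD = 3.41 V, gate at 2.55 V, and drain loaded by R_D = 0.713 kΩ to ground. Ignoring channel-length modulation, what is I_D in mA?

V_SG = V_DD − V_G = 3.41 − 2.55 = 0.86 V, so V_ov = 0.86 − 0.43 = 0.43 V.
Assume saturation: I_D = ½ k_p V_ov² = 0.5 × 5.24 × 0.43² = 0.484 mA, giving V_SD = V_DD − I_D R_D = 3.41 − 0.484 × 0.713 = 3.06 V.
V_SD = 3.06 V ≥ V_ov = 0.43 V, confirming saturation.

I_D = 0.484 mA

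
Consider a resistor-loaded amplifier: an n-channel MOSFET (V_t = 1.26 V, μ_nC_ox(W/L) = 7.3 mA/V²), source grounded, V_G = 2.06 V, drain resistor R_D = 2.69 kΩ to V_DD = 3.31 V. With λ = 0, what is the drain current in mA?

I_D = 1.15 mA

V_GS = V_G = 2.06 V, so V_ov = 2.06 − 1.26 = 0.8 V.
Assume saturation: I_D = ½ k_n V_ov² = 0.5 × 7.3 × 0.8² = 2.34 mA, giving V_DS = V_DD − I_D R_D = 3.31 − 2.34 × 2.69 = -2.97 V.
But -2.97 V < V_ov = 0.8 V, so the device is actually in triode.
In triode I_D = k_n[V_ov V_DS − ½ V_DS²] and I_D = (V_DD − V_DS)/R_D. Equating: 9.82 V_DS² − 16.71 V_DS + 3.31 = 0, giving V_DS = 0.229 V (the root below V_ov).
I_D = (3.31 − 0.229) / 2.69 = 1.15 mA.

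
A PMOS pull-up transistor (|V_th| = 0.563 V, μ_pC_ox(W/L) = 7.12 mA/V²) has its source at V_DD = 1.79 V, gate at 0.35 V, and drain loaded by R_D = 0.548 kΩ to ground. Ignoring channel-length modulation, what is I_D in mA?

I_D = 2.30 mA

V_SG = V_DD − V_G = 1.79 − 0.35 = 1.44 V, so V_ov = 1.44 − 0.563 = 0.877 V.
Assume saturation: I_D = ½ k_p V_ov² = 0.5 × 7.12 × 0.877² = 2.74 mA, giving V_SD = V_DD − I_D R_D = 1.79 − 2.74 × 0.548 = 0.29 V.
But 0.29 V < V_ov = 0.877 V, so the device is actually in triode.
In triode I_D = k_p[V_ov V_SD − ½ V_SD²] and I_D = (V_DD − V_SD)/R_D. Equating: 1.95 V_SD² − 4.422 V_SD + 1.79 = 0, giving V_SD = 0.528 V (the root below V_ov).
I_D = (1.79 − 0.528) / 0.548 = 2.3 mA.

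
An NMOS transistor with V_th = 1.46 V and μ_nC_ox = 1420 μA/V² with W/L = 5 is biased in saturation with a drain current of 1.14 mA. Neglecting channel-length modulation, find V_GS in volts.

k_n = μ_nC_ox · (W/L) = 7.1 mA/V².
In saturation I_D = ½ k_n (V_GS − V_th)², so V_GS − V_th = √(2 I_D / k_n) = √(2 × 1.14 / 7.1) = 0.567 V.
V_GS = 1.46 + 0.567 = 2.03 V.

V_GS = 2.03 V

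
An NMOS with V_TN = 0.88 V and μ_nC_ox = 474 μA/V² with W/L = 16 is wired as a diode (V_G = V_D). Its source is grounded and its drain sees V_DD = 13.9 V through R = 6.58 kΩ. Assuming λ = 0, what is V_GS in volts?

With gate tied to drain, V_GS = V_DS ≥ V_GS − V_TN, so the device is in saturation.
k_n = μ_nC_ox · (W/L) = 7.584 mA/V².
KCL at the drain: ½ k_n (V_GS − V_TN)² = (V_DD − V_GS)/R.
Let x = V_GS − 0.88. Then 25 x² + x − 13.02 = 0, giving x = 0.703 V (positive root), so V_GS = 1.58 V.
I_D = (V_DD − V_GS)/R = (13.9 − 1.58) / 6.58 = 1.87 mA.

V_GS = 1.58 V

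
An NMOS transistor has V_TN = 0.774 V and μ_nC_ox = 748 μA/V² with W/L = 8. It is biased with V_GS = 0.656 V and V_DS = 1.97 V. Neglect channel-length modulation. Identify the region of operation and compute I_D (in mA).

V_GS = 0.656 V < V_TN = 0.774 V, so the transistor is in cutoff.

Cutoff; I_D = 0 mA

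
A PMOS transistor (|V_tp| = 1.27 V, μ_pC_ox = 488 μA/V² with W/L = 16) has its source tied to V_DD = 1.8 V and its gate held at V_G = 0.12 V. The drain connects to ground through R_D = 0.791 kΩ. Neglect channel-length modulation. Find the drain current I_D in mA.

V_SG = V_DD − V_G = 1.8 − 0.12 = 1.68 V, so V_ov = 1.68 − 1.27 = 0.41 V.
k_p = μ_pC_ox · (W/L) = 7.808 mA/V².
Assume saturation: I_D = ½ k_p V_ov² = 0.5 × 7.808 × 0.41² = 0.656 mA, giving V_SD = V_DD − I_D R_D = 1.8 − 0.656 × 0.791 = 1.28 V.
V_SD = 1.28 V ≥ V_ov = 0.41 V, confirming saturation.

I_D = 0.656 mA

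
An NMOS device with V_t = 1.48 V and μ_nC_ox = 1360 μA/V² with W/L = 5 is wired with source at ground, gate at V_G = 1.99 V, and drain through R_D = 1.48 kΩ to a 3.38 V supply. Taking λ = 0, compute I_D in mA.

V_GS = V_G = 1.99 V, so V_ov = 1.99 − 1.48 = 0.51 V.
k_n = μ_nC_ox · (W/L) = 6.8 mA/V².
Assume saturation: I_D = ½ k_n V_ov² = 0.5 × 6.8 × 0.51² = 0.884 mA, giving V_DS = V_DD − I_D R_D = 3.38 − 0.884 × 1.48 = 2.07 V.
V_DS = 2.07 V ≥ V_ov = 0.51 V, confirming saturation.

I_D = 0.884 mA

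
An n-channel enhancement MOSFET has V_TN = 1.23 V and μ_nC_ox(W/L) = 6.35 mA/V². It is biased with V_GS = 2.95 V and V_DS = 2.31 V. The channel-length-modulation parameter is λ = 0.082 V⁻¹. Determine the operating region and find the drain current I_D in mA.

V_ov = V_GS − V_TN = 2.95 − 1.23 = 1.72 V.
Since V_DS = 2.31 V ≥ V_ov = 1.72 V, the device is in saturation.
I_D = ½ k_n V_ov² (1 + λ V_DS) = 0.5 × 6.35 × 1.72² × (1 + 0.082 × 2.31) = 11.2 mA.

Saturation; I_D = 11.2 mA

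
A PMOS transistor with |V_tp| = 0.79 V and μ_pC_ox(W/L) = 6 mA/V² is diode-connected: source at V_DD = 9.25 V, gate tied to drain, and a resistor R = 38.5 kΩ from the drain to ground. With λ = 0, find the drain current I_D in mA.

With gate tied to drain, V_SG = V_SD ≥ V_SG − |V_tp|, so the device is in saturation.
KCL at the drain: ½ k_p (V_SG − |V_tp|)² = (V_DD − V_SG)/R.
Let x = V_SG − 0.79. Then 116 x² + x − 8.46 = 0, giving x = 0.266 V (positive root), so V_SG = 1.06 V.
I_D = (V_DD − V_SG)/R = (9.25 − 1.06) / 38.5 = 0.213 mA.

I_D = 0.213 mA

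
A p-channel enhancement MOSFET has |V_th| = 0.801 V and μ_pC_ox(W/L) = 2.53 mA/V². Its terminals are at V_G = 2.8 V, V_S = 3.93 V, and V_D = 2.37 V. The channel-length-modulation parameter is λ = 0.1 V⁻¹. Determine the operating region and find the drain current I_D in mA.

Saturation; I_D = 0.158 mA

V_SG = V_S − V_G = 3.93 − 2.8 = 1.13 V; V_SD = V_S − V_D = 3.93 − 2.37 = 1.56 V.
V_ov = V_SG − |V_th| = 1.13 − 0.801 = 0.329 V.
Since V_SD = 1.56 V ≥ V_ov = 0.329 V, the device is in saturation.
I_D = ½ k_p V_ov² (1 + λ V_SD) = 0.5 × 2.53 × 0.329² × (1 + 0.1 × 1.56) = 0.158 mA.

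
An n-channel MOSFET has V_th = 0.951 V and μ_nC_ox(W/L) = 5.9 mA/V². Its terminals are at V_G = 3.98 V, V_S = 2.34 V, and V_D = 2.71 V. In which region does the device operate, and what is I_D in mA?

Triode; I_D = 1.10 mA

V_GS = V_G − V_S = 3.98 − 2.34 = 1.64 V; V_DS = V_D − V_S = 2.71 − 2.34 = 0.37 V.
V_ov = V_GS − V_th = 1.64 − 0.951 = 0.689 V.
Since V_DS = 0.37 V < V_ov = 0.689 V, the device is in the triode region.
I_D = k_n [V_ov · V_DS − ½ V_DS²] = 5.9 × [0.689 × 0.37 − 0.5 × 0.37²] = 1.1 mA.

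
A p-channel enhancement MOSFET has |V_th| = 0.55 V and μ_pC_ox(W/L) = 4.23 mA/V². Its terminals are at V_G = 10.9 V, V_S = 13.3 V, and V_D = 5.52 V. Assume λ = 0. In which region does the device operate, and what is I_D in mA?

Saturation; I_D = 7.24 mA

V_SG = V_S − V_G = 13.3 − 10.9 = 2.4 V; V_SD = V_S − V_D = 13.3 − 5.52 = 7.78 V.
V_ov = V_SG − |V_th| = 2.4 − 0.55 = 1.85 V.
Since V_SD = 7.78 V ≥ V_ov = 1.85 V, the device is in saturation.
I_D = ½ k_p V_ov² = 0.5 × 4.23 × 1.85² = 7.24 mA.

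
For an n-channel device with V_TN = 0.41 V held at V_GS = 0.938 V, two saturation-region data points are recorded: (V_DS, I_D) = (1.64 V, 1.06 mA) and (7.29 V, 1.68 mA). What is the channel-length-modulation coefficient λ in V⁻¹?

λ = 0.125 V⁻¹

With V_GS fixed, I_D ∝ (1 + λ V_DS) in saturation, so I_D2/I_D1 = (1 + λ V_DS2)/(1 + λ V_DS1).
1.68/1.06 = 1.585 = (1 + 7.29 λ)/(1 + 1.64 λ).
Solving: λ (I_D1 V_DS2 − I_D2 V_DS1) = I_D2 − I_D1, so λ = (1.68 − 1.06) / (1.06 × 7.29 − 1.68 × 1.64) = 0.62 / 4.97 = 0.125 V⁻¹.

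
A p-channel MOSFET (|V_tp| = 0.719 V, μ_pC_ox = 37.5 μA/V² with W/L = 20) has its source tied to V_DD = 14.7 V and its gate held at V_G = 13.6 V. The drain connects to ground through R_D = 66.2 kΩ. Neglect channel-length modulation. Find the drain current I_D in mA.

I_D = 0.0544 mA

V_SG = V_DD − V_G = 14.7 − 13.6 = 1.1 V, so V_ov = 1.1 − 0.719 = 0.381 V.
k_p = μ_pC_ox · (W/L) = 0.75 mA/V².
Assume saturation: I_D = ½ k_p V_ov² = 0.5 × 0.75 × 0.381² = 0.0544 mA, giving V_SD = V_DD − I_D R_D = 14.7 − 0.0544 × 66.2 = 11.1 V.
V_SD = 11.1 V ≥ V_ov = 0.381 V, confirming saturation.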